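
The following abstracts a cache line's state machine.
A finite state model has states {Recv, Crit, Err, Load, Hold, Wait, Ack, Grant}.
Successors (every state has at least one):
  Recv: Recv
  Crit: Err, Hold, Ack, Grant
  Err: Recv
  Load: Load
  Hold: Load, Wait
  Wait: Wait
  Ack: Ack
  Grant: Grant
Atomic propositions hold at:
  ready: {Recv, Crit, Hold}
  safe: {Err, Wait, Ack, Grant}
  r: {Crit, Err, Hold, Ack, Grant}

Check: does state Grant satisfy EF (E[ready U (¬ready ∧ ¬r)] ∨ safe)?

Sat(¬ready) = {Err, Load, Wait, Ack, Grant}
Sat(¬r) = {Recv, Load, Wait}
Sat(¬ready ∧ ¬r) = {Load, Wait}
E[ready U (¬ready ∧ ¬r)]: least fixpoint, start Z0 = Sat((¬ready ∧ ¬r)) = {Load, Wait}, add states in Sat(ready) with some successor in Z. Z1 = {Load, Hold, Wait}; Z2 = {Crit, Load, Hold, Wait}; fixed.
Sat(E[ready U (¬ready ∧ ¬r)]) = {Crit, Load, Hold, Wait}
Sat(E[ready U (¬ready ∧ ¬r)] ∨ safe) = {Crit, Err, Load, Hold, Wait, Ack, Grant}
EF (E[ready U (¬ready ∧ ¬r)] ∨ safe): least fixpoint, start Z0 = {Crit, Err, Load, Hold, Wait, Ack, Grant}, add states with some successor in Z. Already a fixed point.
Sat(EF (E[ready U (¬ready ∧ ¬r)] ∨ safe)) = {Crit, Err, Load, Hold, Wait, Ack, Grant}
Grant ∈ Sat(EF (E[ready U (¬ready ∧ ¬r)] ∨ safe)) = {Crit, Err, Load, Hold, Wait, Ack, Grant}, so the formula holds at Grant.

Yes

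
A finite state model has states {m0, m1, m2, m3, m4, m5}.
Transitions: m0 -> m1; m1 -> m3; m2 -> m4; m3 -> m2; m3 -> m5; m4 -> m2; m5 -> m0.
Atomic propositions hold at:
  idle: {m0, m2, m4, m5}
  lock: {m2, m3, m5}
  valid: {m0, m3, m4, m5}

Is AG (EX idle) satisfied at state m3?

Sat(EX idle) = {s : some successor in {m0, m2, m4, m5}} = {m2, m3, m4, m5}
AG (EX idle): greatest fixpoint, start Z0 = {m2, m3, m4, m5}, keep only states in Sat with every successor in Z. Z1 = {m2, m3, m4}; Z2 = {m2, m4}; fixed.
Sat(AG (EX idle)) = {m2, m4}
m3 ∉ Sat(AG (EX idle)) = {m2, m4}, so the formula does not hold at m3.

No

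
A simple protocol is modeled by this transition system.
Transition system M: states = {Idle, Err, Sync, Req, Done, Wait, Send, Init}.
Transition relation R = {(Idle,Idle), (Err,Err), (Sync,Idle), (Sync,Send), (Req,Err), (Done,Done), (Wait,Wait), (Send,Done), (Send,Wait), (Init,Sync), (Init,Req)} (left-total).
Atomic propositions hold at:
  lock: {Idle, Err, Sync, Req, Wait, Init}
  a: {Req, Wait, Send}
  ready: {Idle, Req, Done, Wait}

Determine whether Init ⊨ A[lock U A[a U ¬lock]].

No

Sat(¬lock) = {Done, Send}
A[a U ¬lock]: least fixpoint, start Z0 = Sat(¬lock) = {Done, Send}, add states in Sat(a) with every successor in Z. Already a fixed point.
Sat(A[a U ¬lock]) = {Done, Send}
A[lock U A[a U ¬lock]]: least fixpoint, start Z0 = Sat(A[a U ¬lock]) = {Done, Send}, add states in Sat(lock) with every successor in Z. Already a fixed point.
Sat(A[lock U A[a U ¬lock]]) = {Done, Send}
Init ∉ Sat(A[lock U A[a U ¬lock]]) = {Done, Send}, so the formula does not hold at Init.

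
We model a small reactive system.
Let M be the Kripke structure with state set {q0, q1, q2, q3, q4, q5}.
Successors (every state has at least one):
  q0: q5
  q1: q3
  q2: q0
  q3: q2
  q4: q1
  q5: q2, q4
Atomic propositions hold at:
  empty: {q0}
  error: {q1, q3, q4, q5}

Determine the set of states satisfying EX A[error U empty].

{q2}

A[error U empty]: least fixpoint, start Z0 = Sat(empty) = {q0}, add states in Sat(error) with every successor in Z. Already a fixed point.
Sat(A[error U empty]) = {q0}
Sat(EX A[error U empty]) = {s : some successor in {q0}} = {q2}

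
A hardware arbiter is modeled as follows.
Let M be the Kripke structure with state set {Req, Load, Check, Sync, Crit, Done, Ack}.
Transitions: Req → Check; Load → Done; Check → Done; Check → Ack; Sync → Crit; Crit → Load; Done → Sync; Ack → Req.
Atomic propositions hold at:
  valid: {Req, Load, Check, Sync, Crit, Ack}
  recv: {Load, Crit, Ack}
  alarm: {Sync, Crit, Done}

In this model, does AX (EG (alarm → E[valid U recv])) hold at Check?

No

E[valid U recv]: least fixpoint, start Z0 = Sat(recv) = {Load, Crit, Ack}, add states in Sat(valid) with some successor in Z. Z1 = {Load, Check, Sync, Crit, Ack}; Z2 = {Req, Load, Check, Sync, Crit, Ack}; fixed.
Sat(E[valid U recv]) = {Req, Load, Check, Sync, Crit, Ack}
Sat(alarm → E[valid U recv]) = {Req, Load, Check, Sync, Crit, Ack}
EG (alarm → E[valid U recv]): greatest fixpoint, start Z0 = {Req, Load, Check, Sync, Crit, Ack}, keep only states in Sat with some successor in Z. Z1 = {Req, Check, Sync, Crit, Ack}; Z2 = {Req, Check, Sync, Ack}; Z3 = {Req, Check, Ack}; fixed.
Sat(EG (alarm → E[valid U recv])) = {Req, Check, Ack}
Sat(AX (EG (alarm → E[valid U recv]))) = {s : every successor in {Req, Check, Ack}} = {Req, Ack}
Check ∉ Sat(AX (EG (alarm → E[valid U recv]))) = {Req, Ack}, so the formula does not hold at Check.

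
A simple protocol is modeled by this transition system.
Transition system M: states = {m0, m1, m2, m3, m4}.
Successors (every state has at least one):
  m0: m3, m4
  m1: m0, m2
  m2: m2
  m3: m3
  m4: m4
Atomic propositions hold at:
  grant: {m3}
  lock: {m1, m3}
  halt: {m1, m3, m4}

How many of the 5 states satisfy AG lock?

1

AG lock: greatest fixpoint, start Z0 = {m1, m3}, keep only states in Sat with every successor in Z. Z1 = {m3}; fixed.
Sat(AG lock) = {m3}
|Sat(AG lock)| = |{m3}| = 1.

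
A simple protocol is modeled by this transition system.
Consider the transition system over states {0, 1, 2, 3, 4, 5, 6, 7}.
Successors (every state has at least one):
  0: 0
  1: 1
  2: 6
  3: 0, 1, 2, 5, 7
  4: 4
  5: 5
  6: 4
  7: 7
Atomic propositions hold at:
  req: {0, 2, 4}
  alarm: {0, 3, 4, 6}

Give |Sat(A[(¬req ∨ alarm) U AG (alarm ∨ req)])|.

4

Sat(¬req) = {1, 3, 5, 6, 7}
Sat(¬req ∨ alarm) = {0, 1, 3, 4, 5, 6, 7}
Sat(alarm ∨ req) = {0, 2, 3, 4, 6}
AG (alarm ∨ req): greatest fixpoint, start Z0 = {0, 2, 3, 4, 6}, keep only states in Sat with every successor in Z. Z1 = {0, 2, 4, 6}; fixed.
Sat(AG (alarm ∨ req)) = {0, 2, 4, 6}
A[(¬req ∨ alarm) U AG (alarm ∨ req)]: least fixpoint, start Z0 = Sat(AG (alarm ∨ req)) = {0, 2, 4, 6}, add states in Sat(¬req ∨ alarm) with every successor in Z. Already a fixed point.
Sat(A[(¬req ∨ alarm) U AG (alarm ∨ req)]) = {0, 2, 4, 6}
|Sat(A[(¬req ∨ alarm) U AG (alarm ∨ req)])| = |{0, 2, 4, 6}| = 4.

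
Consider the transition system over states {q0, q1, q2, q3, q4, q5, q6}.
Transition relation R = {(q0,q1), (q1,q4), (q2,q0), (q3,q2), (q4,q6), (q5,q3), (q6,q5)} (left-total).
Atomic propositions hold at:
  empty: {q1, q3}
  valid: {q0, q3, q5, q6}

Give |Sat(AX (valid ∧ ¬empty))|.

Sat(¬empty) = {q0, q2, q4, q5, q6}
Sat(valid ∧ ¬empty) = {q0, q5, q6}
Sat(AX (valid ∧ ¬empty)) = {s : every successor in {q0, q5, q6}} = {q2, q4, q6}
|Sat(AX (valid ∧ ¬empty))| = |{q2, q4, q6}| = 3.

3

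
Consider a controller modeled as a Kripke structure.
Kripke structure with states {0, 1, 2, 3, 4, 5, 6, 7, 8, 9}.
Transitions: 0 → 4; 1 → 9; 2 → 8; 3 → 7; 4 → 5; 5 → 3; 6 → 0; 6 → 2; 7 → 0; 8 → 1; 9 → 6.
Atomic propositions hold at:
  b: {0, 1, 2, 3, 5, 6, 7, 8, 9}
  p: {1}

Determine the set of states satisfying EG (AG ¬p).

Sat(¬p) = {0, 2, 3, 4, 5, 6, 7, 8, 9}
AG ¬p: greatest fixpoint, start Z0 = {0, 2, 3, 4, 5, 6, 7, 8, 9}, keep only states in Sat with every successor in Z. Z1 = {0, 2, 3, 4, 5, 6, 7, 9}; Z2 = {0, 3, 4, 5, 6, 7, 9}; Z3 = {0, 3, 4, 5, 7, 9}; Z4 = {0, 3, 4, 5, 7}; fixed.
Sat(AG ¬p) = {0, 3, 4, 5, 7}
EG (AG ¬p): greatest fixpoint, start Z0 = {0, 3, 4, 5, 7}, keep only states in Sat with some successor in Z. Already a fixed point.
Sat(EG (AG ¬p)) = {0, 3, 4, 5, 7}

{0, 3, 4, 5, 7}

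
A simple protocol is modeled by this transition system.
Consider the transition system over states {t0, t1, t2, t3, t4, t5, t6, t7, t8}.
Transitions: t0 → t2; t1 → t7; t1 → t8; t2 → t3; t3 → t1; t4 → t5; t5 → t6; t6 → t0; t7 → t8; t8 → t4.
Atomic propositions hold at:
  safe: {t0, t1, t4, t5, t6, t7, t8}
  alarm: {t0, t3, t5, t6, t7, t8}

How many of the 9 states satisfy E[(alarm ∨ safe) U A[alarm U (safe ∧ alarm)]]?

8

Sat(alarm ∨ safe) = {t0, t1, t3, t4, t5, t6, t7, t8}
Sat(safe ∧ alarm) = {t0, t5, t6, t7, t8}
A[alarm U (safe ∧ alarm)]: least fixpoint, start Z0 = Sat((safe ∧ alarm)) = {t0, t5, t6, t7, t8}, add states in Sat(alarm) with every successor in Z. Already a fixed point.
Sat(A[alarm U (safe ∧ alarm)]) = {t0, t5, t6, t7, t8}
E[(alarm ∨ safe) U A[alarm U (safe ∧ alarm)]]: least fixpoint, start Z0 = Sat(A[alarm U (safe ∧ alarm)]) = {t0, t5, t6, t7, t8}, add states in Sat(alarm ∨ safe) with some successor in Z. Z1 = {t0, t1, t4, t5, t6, t7, t8}; Z2 = {t0, t1, t3, t4, t5, t6, t7, t8}; fixed.
Sat(E[(alarm ∨ safe) U A[alarm U (safe ∧ alarm)]]) = {t0, t1, t3, t4, t5, t6, t7, t8}
|Sat(E[(alarm ∨ safe) U A[alarm U (safe ∧ alarm)]])| = |{t0, t1, t3, t4, t5, t6, t7, t8}| = 8.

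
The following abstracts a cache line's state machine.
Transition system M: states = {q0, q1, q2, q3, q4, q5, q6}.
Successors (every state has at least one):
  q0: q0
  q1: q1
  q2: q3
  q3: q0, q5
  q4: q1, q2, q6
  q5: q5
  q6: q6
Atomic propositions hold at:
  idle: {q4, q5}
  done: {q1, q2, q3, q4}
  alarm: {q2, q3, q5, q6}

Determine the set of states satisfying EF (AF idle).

{q2, q3, q4, q5}

AF idle: least fixpoint, start Z0 = {q4, q5}, add states with every successor in Z. Already a fixed point.
Sat(AF idle) = {q4, q5}
EF (AF idle): least fixpoint, start Z0 = {q4, q5}, add states with some successor in Z. Z1 = {q3, q4, q5}; Z2 = {q2, q3, q4, q5}; fixed.
Sat(EF (AF idle)) = {q2, q3, q4, q5}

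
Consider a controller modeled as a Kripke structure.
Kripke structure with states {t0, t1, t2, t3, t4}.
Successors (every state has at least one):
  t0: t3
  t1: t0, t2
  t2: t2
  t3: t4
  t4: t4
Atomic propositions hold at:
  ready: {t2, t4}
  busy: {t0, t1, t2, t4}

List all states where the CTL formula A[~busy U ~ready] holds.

{t0, t1, t3}

Sat(~busy) = {t3}
Sat(~ready) = {t0, t1, t3}
A[~busy U ~ready]: least fixpoint, start Z0 = Sat(~ready) = {t0, t1, t3}, add states in Sat(~busy) with every successor in Z. Already a fixed point.
Sat(A[~busy U ~ready]) = {t0, t1, t3}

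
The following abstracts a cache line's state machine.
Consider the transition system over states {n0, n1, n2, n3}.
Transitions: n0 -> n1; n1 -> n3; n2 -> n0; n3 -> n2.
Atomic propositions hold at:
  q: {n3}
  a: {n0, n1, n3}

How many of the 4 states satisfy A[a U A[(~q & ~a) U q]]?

Sat(~q) = {n0, n1, n2}
Sat(~a) = {n2}
Sat(~q & ~a) = {n2}
A[(~q & ~a) U q]: least fixpoint, start Z0 = Sat(q) = {n3}, add states in Sat(~q & ~a) with every successor in Z. Already a fixed point.
Sat(A[(~q & ~a) U q]) = {n3}
A[a U A[(~q & ~a) U q]]: least fixpoint, start Z0 = Sat(A[(~q & ~a) U q]) = {n3}, add states in Sat(a) with every successor in Z. Z1 = {n1, n3}; Z2 = {n0, n1, n3}; fixed.
Sat(A[a U A[(~q & ~a) U q]]) = {n0, n1, n3}
|Sat(A[a U A[(~q & ~a) U q]])| = |{n0, n1, n3}| = 3.

3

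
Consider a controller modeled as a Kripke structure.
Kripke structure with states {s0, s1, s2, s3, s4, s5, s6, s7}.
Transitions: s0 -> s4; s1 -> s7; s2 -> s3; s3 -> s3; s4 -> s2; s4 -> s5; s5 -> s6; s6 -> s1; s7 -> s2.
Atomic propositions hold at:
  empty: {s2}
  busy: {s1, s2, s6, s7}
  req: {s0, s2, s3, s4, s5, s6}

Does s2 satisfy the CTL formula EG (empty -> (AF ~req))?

No

Sat(~req) = {s1, s7}
AF ~req: least fixpoint, start Z0 = {s1, s7}, add states with every successor in Z. Z1 = {s1, s6, s7}; Z2 = {s1, s5, s6, s7}; fixed.
Sat(AF ~req) = {s1, s5, s6, s7}
Sat(empty -> (AF ~req)) = {s0, s1, s3, s4, s5, s6, s7}
EG (empty -> (AF ~req)): greatest fixpoint, start Z0 = {s0, s1, s3, s4, s5, s6, s7}, keep only states in Sat with some successor in Z. Z1 = {s0, s1, s3, s4, s5, s6}; Z2 = {s0, s3, s4, s5, s6}; Z3 = {s0, s3, s4, s5}; Z4 = {s0, s3, s4}; Z5 = {s0, s3}; Z6 = {s3}; fixed.
Sat(EG (empty -> (AF ~req))) = {s3}
s2 ∉ Sat(EG (empty -> (AF ~req))) = {s3}, so the formula does not hold at s2.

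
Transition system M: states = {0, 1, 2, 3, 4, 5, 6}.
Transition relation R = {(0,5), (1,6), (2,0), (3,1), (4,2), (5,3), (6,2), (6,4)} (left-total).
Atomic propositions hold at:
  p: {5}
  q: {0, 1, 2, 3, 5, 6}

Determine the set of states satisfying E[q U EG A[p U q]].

A[p U q]: least fixpoint, start Z0 = Sat(q) = {0, 1, 2, 3, 5, 6}, add states in Sat(p) with every successor in Z. Already a fixed point.
Sat(A[p U q]) = {0, 1, 2, 3, 5, 6}
EG A[p U q]: greatest fixpoint, start Z0 = {0, 1, 2, 3, 5, 6}, keep only states in Sat with some successor in Z. Already a fixed point.
Sat(EG A[p U q]) = {0, 1, 2, 3, 5, 6}
E[q U EG A[p U q]]: least fixpoint, start Z0 = Sat(EG A[p U q]) = {0, 1, 2, 3, 5, 6}, add states in Sat(q) with some successor in Z. Already a fixed point.
Sat(E[q U EG A[p U q]]) = {0, 1, 2, 3, 5, 6}

{0, 1, 2, 3, 5, 6}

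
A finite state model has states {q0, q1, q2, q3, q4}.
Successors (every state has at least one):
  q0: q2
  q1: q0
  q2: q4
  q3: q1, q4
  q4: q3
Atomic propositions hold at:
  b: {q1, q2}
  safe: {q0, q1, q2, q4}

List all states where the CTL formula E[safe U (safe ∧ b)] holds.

Sat(safe ∧ b) = {q1, q2}
E[safe U (safe ∧ b)]: least fixpoint, start Z0 = Sat((safe ∧ b)) = {q1, q2}, add states in Sat(safe) with some successor in Z. Z1 = {q0, q1, q2}; fixed.
Sat(E[safe U (safe ∧ b)]) = {q0, q1, q2}

{q0, q1, q2}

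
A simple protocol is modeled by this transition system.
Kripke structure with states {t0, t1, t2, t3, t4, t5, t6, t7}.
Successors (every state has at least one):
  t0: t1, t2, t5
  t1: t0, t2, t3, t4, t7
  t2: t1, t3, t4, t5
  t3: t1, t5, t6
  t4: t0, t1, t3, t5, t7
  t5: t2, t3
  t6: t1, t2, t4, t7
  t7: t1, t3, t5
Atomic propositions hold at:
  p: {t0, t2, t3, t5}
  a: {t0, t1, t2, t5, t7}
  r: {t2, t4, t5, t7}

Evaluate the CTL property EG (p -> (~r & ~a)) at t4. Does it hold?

Yes

Sat(~r) = {t0, t1, t3, t6}
Sat(~a) = {t3, t4, t6}
Sat(~r & ~a) = {t3, t6}
Sat(p -> (~r & ~a)) = {t1, t3, t4, t6, t7}
EG (p -> (~r & ~a)): greatest fixpoint, start Z0 = {t1, t3, t4, t6, t7}, keep only states in Sat with some successor in Z. Already a fixed point.
Sat(EG (p -> (~r & ~a))) = {t1, t3, t4, t6, t7}
t4 ∈ Sat(EG (p -> (~r & ~a))) = {t1, t3, t4, t6, t7}, so the formula holds at t4.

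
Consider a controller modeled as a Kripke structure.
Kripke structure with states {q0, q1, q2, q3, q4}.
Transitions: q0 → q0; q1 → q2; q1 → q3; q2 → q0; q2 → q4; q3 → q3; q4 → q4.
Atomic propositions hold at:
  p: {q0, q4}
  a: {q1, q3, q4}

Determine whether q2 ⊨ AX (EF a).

EF a: least fixpoint, start Z0 = {q1, q3, q4}, add states with some successor in Z. Z1 = {q1, q2, q3, q4}; fixed.
Sat(EF a) = {q1, q2, q3, q4}
Sat(AX (EF a)) = {s : every successor in {q1, q2, q3, q4}} = {q1, q3, q4}
q2 ∉ Sat(AX (EF a)) = {q1, q3, q4}, so the formula does not hold at q2.

No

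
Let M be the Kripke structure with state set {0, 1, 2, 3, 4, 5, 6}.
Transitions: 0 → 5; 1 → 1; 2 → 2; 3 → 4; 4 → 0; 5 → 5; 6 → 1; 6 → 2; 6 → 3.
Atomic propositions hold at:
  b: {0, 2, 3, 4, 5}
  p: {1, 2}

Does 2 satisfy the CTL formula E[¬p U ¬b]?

No

Sat(¬p) = {0, 3, 4, 5, 6}
Sat(¬b) = {1, 6}
E[¬p U ¬b]: least fixpoint, start Z0 = Sat(¬b) = {1, 6}, add states in Sat(¬p) with some successor in Z. Already a fixed point.
Sat(E[¬p U ¬b]) = {1, 6}
2 ∉ Sat(E[¬p U ¬b]) = {1, 6}, so the formula does not hold at 2.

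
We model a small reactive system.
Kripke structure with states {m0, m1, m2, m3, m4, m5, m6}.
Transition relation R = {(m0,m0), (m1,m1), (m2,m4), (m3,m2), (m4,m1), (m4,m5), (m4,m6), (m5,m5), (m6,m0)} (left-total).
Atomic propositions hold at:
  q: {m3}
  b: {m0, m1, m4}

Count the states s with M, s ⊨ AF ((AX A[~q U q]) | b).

6

Sat(~q) = {m0, m1, m2, m4, m5, m6}
A[~q U q]: least fixpoint, start Z0 = Sat(q) = {m3}, add states in Sat(~q) with every successor in Z. Already a fixed point.
Sat(A[~q U q]) = {m3}
Sat(AX A[~q U q]) = {s : every successor in {m3}} = ∅
Sat((AX A[~q U q]) | b) = {m0, m1, m4}
AF ((AX A[~q U q]) | b): least fixpoint, start Z0 = {m0, m1, m4}, add states with every successor in Z. Z1 = {m0, m1, m2, m4, m6}; Z2 = {m0, m1, m2, m3, m4, m6}; fixed.
Sat(AF ((AX A[~q U q]) | b)) = {m0, m1, m2, m3, m4, m6}
|Sat(AF ((AX A[~q U q]) | b))| = |{m0, m1, m2, m3, m4, m6}| = 6.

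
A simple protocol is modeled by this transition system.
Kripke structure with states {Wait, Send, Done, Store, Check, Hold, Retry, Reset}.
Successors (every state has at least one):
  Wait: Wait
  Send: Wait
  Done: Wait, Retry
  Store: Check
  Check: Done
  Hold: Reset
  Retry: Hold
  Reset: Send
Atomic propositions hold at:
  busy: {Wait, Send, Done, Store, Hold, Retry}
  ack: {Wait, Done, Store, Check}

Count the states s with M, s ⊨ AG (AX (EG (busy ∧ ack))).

Sat(busy ∧ ack) = {Wait, Done, Store}
EG (busy ∧ ack): greatest fixpoint, start Z0 = {Wait, Done, Store}, keep only states in Sat with some successor in Z. Z1 = {Wait, Done}; fixed.
Sat(EG (busy ∧ ack)) = {Wait, Done}
Sat(AX (EG (busy ∧ ack))) = {s : every successor in {Wait, Done}} = {Wait, Send, Check}
AG (AX (EG (busy ∧ ack))): greatest fixpoint, start Z0 = {Wait, Send, Check}, keep only states in Sat with every successor in Z. Z1 = {Wait, Send}; fixed.
Sat(AG (AX (EG (busy ∧ ack)))) = {Wait, Send}
|Sat(AG (AX (EG (busy ∧ ack))))| = |{Wait, Send}| = 2.

2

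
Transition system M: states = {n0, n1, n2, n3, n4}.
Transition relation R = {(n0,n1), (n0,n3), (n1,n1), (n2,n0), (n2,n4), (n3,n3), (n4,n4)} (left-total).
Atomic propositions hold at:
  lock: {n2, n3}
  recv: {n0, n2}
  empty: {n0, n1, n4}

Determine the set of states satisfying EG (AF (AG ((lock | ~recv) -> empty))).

{n1, n4}

Sat(~recv) = {n1, n3, n4}
Sat(lock | ~recv) = {n1, n2, n3, n4}
Sat((lock | ~recv) -> empty) = {n0, n1, n4}
AG ((lock | ~recv) -> empty): greatest fixpoint, start Z0 = {n0, n1, n4}, keep only states in Sat with every successor in Z. Z1 = {n1, n4}; fixed.
Sat(AG ((lock | ~recv) -> empty)) = {n1, n4}
AF (AG ((lock | ~recv) -> empty)): least fixpoint, start Z0 = {n1, n4}, add states with every successor in Z. Already a fixed point.
Sat(AF (AG ((lock | ~recv) -> empty))) = {n1, n4}
EG (AF (AG ((lock | ~recv) -> empty))): greatest fixpoint, start Z0 = {n1, n4}, keep only states in Sat with some successor in Z. Already a fixed point.
Sat(EG (AF (AG ((lock | ~recv) -> empty)))) = {n1, n4}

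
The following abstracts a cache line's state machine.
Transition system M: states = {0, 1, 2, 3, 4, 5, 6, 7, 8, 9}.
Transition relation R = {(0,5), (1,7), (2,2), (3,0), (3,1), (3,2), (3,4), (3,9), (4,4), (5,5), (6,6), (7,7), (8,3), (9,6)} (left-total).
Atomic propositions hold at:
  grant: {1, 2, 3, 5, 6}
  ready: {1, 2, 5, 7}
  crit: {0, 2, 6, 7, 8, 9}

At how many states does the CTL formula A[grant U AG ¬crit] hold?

2

Sat(¬crit) = {1, 3, 4, 5}
AG ¬crit: greatest fixpoint, start Z0 = {1, 3, 4, 5}, keep only states in Sat with every successor in Z. Z1 = {4, 5}; fixed.
Sat(AG ¬crit) = {4, 5}
A[grant U AG ¬crit]: least fixpoint, start Z0 = Sat(AG ¬crit) = {4, 5}, add states in Sat(grant) with every successor in Z. Already a fixed point.
Sat(A[grant U AG ¬crit]) = {4, 5}
|Sat(A[grant U AG ¬crit])| = |{4, 5}| = 2.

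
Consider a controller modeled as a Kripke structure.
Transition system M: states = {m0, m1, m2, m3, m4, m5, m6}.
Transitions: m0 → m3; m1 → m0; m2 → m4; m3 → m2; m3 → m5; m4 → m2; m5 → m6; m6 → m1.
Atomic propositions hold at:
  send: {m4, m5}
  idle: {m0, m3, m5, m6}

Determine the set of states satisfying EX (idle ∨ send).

{m0, m1, m2, m3, m5}

Sat(idle ∨ send) = {m0, m3, m4, m5, m6}
Sat(EX (idle ∨ send)) = {s : some successor in {m0, m3, m4, m5, m6}} = {m0, m1, m2, m3, m5}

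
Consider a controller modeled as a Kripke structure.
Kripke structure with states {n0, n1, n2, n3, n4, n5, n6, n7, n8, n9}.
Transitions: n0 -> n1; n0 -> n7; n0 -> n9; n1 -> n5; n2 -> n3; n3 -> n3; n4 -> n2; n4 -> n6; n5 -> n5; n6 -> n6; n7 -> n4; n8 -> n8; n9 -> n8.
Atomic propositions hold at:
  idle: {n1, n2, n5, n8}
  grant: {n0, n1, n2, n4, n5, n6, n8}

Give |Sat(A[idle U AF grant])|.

AF grant: least fixpoint, start Z0 = {n0, n1, n2, n4, n5, n6, n8}, add states with every successor in Z. Z1 = {n0, n1, n2, n4, n5, n6, n7, n8, n9}; fixed.
Sat(AF grant) = {n0, n1, n2, n4, n5, n6, n7, n8, n9}
A[idle U AF grant]: least fixpoint, start Z0 = Sat(AF grant) = {n0, n1, n2, n4, n5, n6, n7, n8, n9}, add states in Sat(idle) with every successor in Z. Already a fixed point.
Sat(A[idle U AF grant]) = {n0, n1, n2, n4, n5, n6, n7, n8, n9}
|Sat(A[idle U AF grant])| = |{n0, n1, n2, n4, n5, n6, n7, n8, n9}| = 9.

9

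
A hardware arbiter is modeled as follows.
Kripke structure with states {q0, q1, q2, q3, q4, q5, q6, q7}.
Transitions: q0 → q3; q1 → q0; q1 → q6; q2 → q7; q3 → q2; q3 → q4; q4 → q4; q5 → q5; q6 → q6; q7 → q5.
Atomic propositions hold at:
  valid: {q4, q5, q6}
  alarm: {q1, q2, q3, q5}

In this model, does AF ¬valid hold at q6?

No

Sat(¬valid) = {q0, q1, q2, q3, q7}
AF ¬valid: least fixpoint, start Z0 = {q0, q1, q2, q3, q7}, add states with every successor in Z. Already a fixed point.
Sat(AF ¬valid) = {q0, q1, q2, q3, q7}
q6 ∉ Sat(AF ¬valid) = {q0, q1, q2, q3, q7}, so the formula does not hold at q6.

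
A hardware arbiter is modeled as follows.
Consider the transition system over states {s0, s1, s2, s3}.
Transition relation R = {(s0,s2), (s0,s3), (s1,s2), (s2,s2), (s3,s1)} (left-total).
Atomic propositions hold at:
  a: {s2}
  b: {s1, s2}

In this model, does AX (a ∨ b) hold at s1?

Sat(a ∨ b) = {s1, s2}
Sat(AX (a ∨ b)) = {s : every successor in {s1, s2}} = {s1, s2, s3}
s1 ∈ Sat(AX (a ∨ b)) = {s1, s2, s3}, so the formula holds at s1.

Yes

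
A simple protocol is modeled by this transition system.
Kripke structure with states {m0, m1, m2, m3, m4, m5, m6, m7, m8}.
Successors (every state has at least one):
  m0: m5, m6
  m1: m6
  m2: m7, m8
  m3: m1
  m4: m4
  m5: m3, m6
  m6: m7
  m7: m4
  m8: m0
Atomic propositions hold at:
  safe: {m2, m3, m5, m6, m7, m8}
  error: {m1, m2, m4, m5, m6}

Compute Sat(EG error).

{m4}

EG error: greatest fixpoint, start Z0 = {m1, m2, m4, m5, m6}, keep only states in Sat with some successor in Z. Z1 = {m1, m4, m5}; Z2 = {m4}; fixed.
Sat(EG error) = {m4}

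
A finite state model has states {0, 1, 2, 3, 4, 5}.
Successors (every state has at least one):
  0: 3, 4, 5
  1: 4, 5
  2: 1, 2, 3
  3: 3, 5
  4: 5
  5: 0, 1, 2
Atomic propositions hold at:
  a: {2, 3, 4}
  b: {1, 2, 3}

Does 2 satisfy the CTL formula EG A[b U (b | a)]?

Yes

Sat(b | a) = {1, 2, 3, 4}
A[b U (b | a)]: least fixpoint, start Z0 = Sat((b | a)) = {1, 2, 3, 4}, add states in Sat(b) with every successor in Z. Already a fixed point.
Sat(A[b U (b | a)]) = {1, 2, 3, 4}
EG A[b U (b | a)]: greatest fixpoint, start Z0 = {1, 2, 3, 4}, keep only states in Sat with some successor in Z. Z1 = {1, 2, 3}; Z2 = {2, 3}; fixed.
Sat(EG A[b U (b | a)]) = {2, 3}
2 ∈ Sat(EG A[b U (b | a)]) = {2, 3}, so the formula holds at 2.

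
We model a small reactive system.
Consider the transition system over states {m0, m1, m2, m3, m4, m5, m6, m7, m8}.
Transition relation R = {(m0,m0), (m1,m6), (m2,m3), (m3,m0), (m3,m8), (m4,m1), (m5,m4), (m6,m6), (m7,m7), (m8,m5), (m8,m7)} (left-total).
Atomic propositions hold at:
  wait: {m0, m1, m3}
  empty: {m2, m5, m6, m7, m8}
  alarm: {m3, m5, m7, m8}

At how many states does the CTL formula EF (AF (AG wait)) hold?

AG wait: greatest fixpoint, start Z0 = {m0, m1, m3}, keep only states in Sat with every successor in Z. Z1 = {m0}; fixed.
Sat(AG wait) = {m0}
AF (AG wait): least fixpoint, start Z0 = {m0}, add states with every successor in Z. Already a fixed point.
Sat(AF (AG wait)) = {m0}
EF (AF (AG wait)): least fixpoint, start Z0 = {m0}, add states with some successor in Z. Z1 = {m0, m3}; Z2 = {m0, m2, m3}; fixed.
Sat(EF (AF (AG wait))) = {m0, m2, m3}
|Sat(EF (AF (AG wait)))| = |{m0, m2, m3}| = 3.

3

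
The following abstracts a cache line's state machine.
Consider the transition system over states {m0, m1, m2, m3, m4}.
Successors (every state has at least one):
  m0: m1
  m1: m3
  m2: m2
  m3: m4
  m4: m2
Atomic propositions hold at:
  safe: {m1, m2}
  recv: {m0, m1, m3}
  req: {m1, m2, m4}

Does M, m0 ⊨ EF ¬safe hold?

Yes

Sat(¬safe) = {m0, m3, m4}
EF ¬safe: least fixpoint, start Z0 = {m0, m3, m4}, add states with some successor in Z. Z1 = {m0, m1, m3, m4}; fixed.
Sat(EF ¬safe) = {m0, m1, m3, m4}
m0 ∈ Sat(EF ¬safe) = {m0, m1, m3, m4}, so the formula holds at m0.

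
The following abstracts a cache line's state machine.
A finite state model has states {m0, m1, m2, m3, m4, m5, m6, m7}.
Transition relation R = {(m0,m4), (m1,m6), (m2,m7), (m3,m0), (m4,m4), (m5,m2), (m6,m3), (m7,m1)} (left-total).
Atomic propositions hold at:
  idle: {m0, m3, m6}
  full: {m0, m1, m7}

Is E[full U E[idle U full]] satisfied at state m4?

No

E[idle U full]: least fixpoint, start Z0 = Sat(full) = {m0, m1, m7}, add states in Sat(idle) with some successor in Z. Z1 = {m0, m1, m3, m7}; Z2 = {m0, m1, m3, m6, m7}; fixed.
Sat(E[idle U full]) = {m0, m1, m3, m6, m7}
E[full U E[idle U full]]: least fixpoint, start Z0 = Sat(E[idle U full]) = {m0, m1, m3, m6, m7}, add states in Sat(full) with some successor in Z. Already a fixed point.
Sat(E[full U E[idle U full]]) = {m0, m1, m3, m6, m7}
m4 ∉ Sat(E[full U E[idle U full]]) = {m0, m1, m3, m6, m7}, so the formula does not hold at m4.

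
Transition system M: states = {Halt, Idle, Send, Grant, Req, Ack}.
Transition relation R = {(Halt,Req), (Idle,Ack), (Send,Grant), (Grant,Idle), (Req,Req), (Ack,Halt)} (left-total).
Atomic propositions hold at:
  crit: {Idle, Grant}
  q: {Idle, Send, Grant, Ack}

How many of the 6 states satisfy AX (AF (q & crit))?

Sat(q & crit) = {Idle, Grant}
AF (q & crit): least fixpoint, start Z0 = {Idle, Grant}, add states with every successor in Z. Z1 = {Idle, Send, Grant}; fixed.
Sat(AF (q & crit)) = {Idle, Send, Grant}
Sat(AX (AF (q & crit))) = {s : every successor in {Idle, Send, Grant}} = {Send, Grant}
|Sat(AX (AF (q & crit)))| = |{Send, Grant}| = 2.

2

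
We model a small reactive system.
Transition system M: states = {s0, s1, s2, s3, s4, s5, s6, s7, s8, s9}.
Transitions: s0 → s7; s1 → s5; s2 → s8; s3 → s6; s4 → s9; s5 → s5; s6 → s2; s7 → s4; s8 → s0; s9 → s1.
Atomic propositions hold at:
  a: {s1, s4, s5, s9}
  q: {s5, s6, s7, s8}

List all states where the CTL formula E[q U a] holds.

{s1, s4, s5, s7, s9}

E[q U a]: least fixpoint, start Z0 = Sat(a) = {s1, s4, s5, s9}, add states in Sat(q) with some successor in Z. Z1 = {s1, s4, s5, s7, s9}; fixed.
Sat(E[q U a]) = {s1, s4, s5, s7, s9}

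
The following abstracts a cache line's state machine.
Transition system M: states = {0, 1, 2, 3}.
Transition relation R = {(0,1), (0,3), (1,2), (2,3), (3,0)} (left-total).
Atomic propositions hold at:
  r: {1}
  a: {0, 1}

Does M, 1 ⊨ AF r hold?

AF r: least fixpoint, start Z0 = {1}, add states with every successor in Z. Already a fixed point.
Sat(AF r) = {1}
1 ∈ Sat(AF r) = {1}, so the formula holds at 1.

Yes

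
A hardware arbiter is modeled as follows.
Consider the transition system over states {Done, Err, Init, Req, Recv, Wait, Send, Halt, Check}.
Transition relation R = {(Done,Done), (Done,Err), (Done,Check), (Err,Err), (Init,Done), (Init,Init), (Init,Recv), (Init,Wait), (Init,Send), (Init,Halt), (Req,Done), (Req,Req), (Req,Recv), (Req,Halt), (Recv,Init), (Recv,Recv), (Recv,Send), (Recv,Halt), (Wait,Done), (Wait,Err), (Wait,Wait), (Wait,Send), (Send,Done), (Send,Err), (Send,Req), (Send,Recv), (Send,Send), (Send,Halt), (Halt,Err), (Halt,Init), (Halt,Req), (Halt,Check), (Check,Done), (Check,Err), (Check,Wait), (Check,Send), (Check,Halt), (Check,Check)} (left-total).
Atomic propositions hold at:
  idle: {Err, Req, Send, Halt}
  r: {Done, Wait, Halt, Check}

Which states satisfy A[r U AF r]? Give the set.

AF r: least fixpoint, start Z0 = {Done, Wait, Halt, Check}, add states with every successor in Z. Already a fixed point.
Sat(AF r) = {Done, Wait, Halt, Check}
A[r U AF r]: least fixpoint, start Z0 = Sat(AF r) = {Done, Wait, Halt, Check}, add states in Sat(r) with every successor in Z. Already a fixed point.
Sat(A[r U AF r]) = {Done, Wait, Halt, Check}

{Done, Wait, Halt, Check}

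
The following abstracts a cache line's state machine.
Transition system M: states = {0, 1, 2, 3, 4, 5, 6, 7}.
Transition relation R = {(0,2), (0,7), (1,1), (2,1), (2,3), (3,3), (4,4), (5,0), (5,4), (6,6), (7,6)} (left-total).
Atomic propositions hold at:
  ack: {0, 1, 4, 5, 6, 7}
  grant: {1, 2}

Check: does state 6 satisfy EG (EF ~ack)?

No

Sat(~ack) = {2, 3}
EF ~ack: least fixpoint, start Z0 = {2, 3}, add states with some successor in Z. Z1 = {0, 2, 3}; Z2 = {0, 2, 3, 5}; fixed.
Sat(EF ~ack) = {0, 2, 3, 5}
EG (EF ~ack): greatest fixpoint, start Z0 = {0, 2, 3, 5}, keep only states in Sat with some successor in Z. Already a fixed point.
Sat(EG (EF ~ack)) = {0, 2, 3, 5}
6 ∉ Sat(EG (EF ~ack)) = {0, 2, 3, 5}, so the formula does not hold at 6.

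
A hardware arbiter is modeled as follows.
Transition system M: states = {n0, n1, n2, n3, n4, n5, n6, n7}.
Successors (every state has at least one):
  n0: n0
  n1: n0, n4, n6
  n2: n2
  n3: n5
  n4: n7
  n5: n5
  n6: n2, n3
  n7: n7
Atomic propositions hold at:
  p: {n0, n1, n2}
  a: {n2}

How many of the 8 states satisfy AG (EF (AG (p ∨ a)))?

2

Sat(p ∨ a) = {n0, n1, n2}
AG (p ∨ a): greatest fixpoint, start Z0 = {n0, n1, n2}, keep only states in Sat with every successor in Z. Z1 = {n0, n2}; fixed.
Sat(AG (p ∨ a)) = {n0, n2}
EF (AG (p ∨ a)): least fixpoint, start Z0 = {n0, n2}, add states with some successor in Z. Z1 = {n0, n1, n2, n6}; fixed.
Sat(EF (AG (p ∨ a))) = {n0, n1, n2, n6}
AG (EF (AG (p ∨ a))): greatest fixpoint, start Z0 = {n0, n1, n2, n6}, keep only states in Sat with every successor in Z. Z1 = {n0, n2}; fixed.
Sat(AG (EF (AG (p ∨ a)))) = {n0, n2}
|Sat(AG (EF (AG (p ∨ a))))| = |{n0, n2}| = 2.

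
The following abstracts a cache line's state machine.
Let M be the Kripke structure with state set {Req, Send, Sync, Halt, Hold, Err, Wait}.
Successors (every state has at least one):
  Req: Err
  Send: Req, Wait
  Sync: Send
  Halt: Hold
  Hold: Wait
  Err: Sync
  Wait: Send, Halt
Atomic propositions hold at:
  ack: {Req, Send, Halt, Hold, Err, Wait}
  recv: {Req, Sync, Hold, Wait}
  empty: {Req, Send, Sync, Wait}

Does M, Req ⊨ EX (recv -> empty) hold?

Yes

Sat(recv -> empty) = {Req, Send, Sync, Halt, Err, Wait}
Sat(EX (recv -> empty)) = {s : some successor in {Req, Send, Sync, Halt, Err, Wait}} = {Req, Send, Sync, Hold, Err, Wait}
Req ∈ Sat(EX (recv -> empty)) = {Req, Send, Sync, Hold, Err, Wait}, so the formula holds at Req.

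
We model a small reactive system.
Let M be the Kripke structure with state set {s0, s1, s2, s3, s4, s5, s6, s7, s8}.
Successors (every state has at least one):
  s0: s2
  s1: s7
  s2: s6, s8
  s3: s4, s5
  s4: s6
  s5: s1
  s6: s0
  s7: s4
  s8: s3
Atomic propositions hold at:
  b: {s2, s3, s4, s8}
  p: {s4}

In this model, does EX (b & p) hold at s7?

Yes

Sat(b & p) = {s4}
Sat(EX (b & p)) = {s : some successor in {s4}} = {s3, s7}
s7 ∈ Sat(EX (b & p)) = {s3, s7}, so the formula holds at s7.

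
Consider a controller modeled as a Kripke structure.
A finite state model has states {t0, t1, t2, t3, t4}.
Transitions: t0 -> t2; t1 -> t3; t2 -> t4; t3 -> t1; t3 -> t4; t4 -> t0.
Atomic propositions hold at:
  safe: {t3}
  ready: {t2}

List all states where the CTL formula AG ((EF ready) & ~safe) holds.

EF ready: least fixpoint, start Z0 = {t2}, add states with some successor in Z. Z1 = {t0, t2}; Z2 = {t0, t2, t4}; Z3 = {t0, t2, t3, t4}; Z4 = {t0, t1, t2, t3, t4}; fixed.
Sat(EF ready) = {t0, t1, t2, t3, t4}
Sat(~safe) = {t0, t1, t2, t4}
Sat((EF ready) & ~safe) = {t0, t1, t2, t4}
AG ((EF ready) & ~safe): greatest fixpoint, start Z0 = {t0, t1, t2, t4}, keep only states in Sat with every successor in Z. Z1 = {t0, t2, t4}; fixed.
Sat(AG ((EF ready) & ~safe)) = {t0, t2, t4}

{t0, t2, t4}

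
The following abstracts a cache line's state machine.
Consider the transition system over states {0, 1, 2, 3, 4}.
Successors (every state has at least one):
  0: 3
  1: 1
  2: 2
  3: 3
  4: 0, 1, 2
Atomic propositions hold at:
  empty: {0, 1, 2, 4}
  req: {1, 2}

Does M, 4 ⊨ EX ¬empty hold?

No

Sat(¬empty) = {3}
Sat(EX ¬empty) = {s : some successor in {3}} = {0, 3}
4 ∉ Sat(EX ¬empty) = {0, 3}, so the formula does not hold at 4.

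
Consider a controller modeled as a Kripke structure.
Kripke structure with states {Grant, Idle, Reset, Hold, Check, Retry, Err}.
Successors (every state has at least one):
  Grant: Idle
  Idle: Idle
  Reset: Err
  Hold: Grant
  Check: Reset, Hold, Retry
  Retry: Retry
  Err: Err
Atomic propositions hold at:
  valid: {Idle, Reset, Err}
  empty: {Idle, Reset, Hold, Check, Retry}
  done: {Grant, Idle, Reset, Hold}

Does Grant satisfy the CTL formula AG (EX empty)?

Yes

Sat(EX empty) = {s : some successor in {Idle, Reset, Hold, Check, Retry}} = {Grant, Idle, Check, Retry}
AG (EX empty): greatest fixpoint, start Z0 = {Grant, Idle, Check, Retry}, keep only states in Sat with every successor in Z. Z1 = {Grant, Idle, Retry}; fixed.
Sat(AG (EX empty)) = {Grant, Idle, Retry}
Grant ∈ Sat(AG (EX empty)) = {Grant, Idle, Retry}, so the formula holds at Grant.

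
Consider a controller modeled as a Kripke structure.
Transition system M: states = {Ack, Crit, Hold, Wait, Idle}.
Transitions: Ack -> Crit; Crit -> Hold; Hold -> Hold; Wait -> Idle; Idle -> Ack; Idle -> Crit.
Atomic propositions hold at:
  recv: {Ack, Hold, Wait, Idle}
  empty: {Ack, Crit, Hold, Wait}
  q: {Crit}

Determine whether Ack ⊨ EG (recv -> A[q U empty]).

A[q U empty]: least fixpoint, start Z0 = Sat(empty) = {Ack, Crit, Hold, Wait}, add states in Sat(q) with every successor in Z. Already a fixed point.
Sat(A[q U empty]) = {Ack, Crit, Hold, Wait}
Sat(recv -> A[q U empty]) = {Ack, Crit, Hold, Wait}
EG (recv -> A[q U empty]): greatest fixpoint, start Z0 = {Ack, Crit, Hold, Wait}, keep only states in Sat with some successor in Z. Z1 = {Ack, Crit, Hold}; fixed.
Sat(EG (recv -> A[q U empty])) = {Ack, Crit, Hold}
Ack ∈ Sat(EG (recv -> A[q U empty])) = {Ack, Crit, Hold}, so the formula holds at Ack.

Yes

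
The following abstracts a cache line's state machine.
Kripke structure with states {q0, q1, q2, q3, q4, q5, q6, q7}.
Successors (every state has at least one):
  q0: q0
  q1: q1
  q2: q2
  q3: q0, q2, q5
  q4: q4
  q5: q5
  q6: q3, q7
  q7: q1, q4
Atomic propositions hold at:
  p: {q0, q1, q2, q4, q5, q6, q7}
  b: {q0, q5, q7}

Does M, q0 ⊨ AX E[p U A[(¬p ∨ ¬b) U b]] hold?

Sat(¬p) = {q3}
Sat(¬b) = {q1, q2, q3, q4, q6}
Sat(¬p ∨ ¬b) = {q1, q2, q3, q4, q6}
A[(¬p ∨ ¬b) U b]: least fixpoint, start Z0 = Sat(b) = {q0, q5, q7}, add states in Sat(¬p ∨ ¬b) with every successor in Z. Already a fixed point.
Sat(A[(¬p ∨ ¬b) U b]) = {q0, q5, q7}
E[p U A[(¬p ∨ ¬b) U b]]: least fixpoint, start Z0 = Sat(A[(¬p ∨ ¬b) U b]) = {q0, q5, q7}, add states in Sat(p) with some successor in Z. Z1 = {q0, q5, q6, q7}; fixed.
Sat(E[p U A[(¬p ∨ ¬b) U b]]) = {q0, q5, q6, q7}
Sat(AX E[p U A[(¬p ∨ ¬b) U b]]) = {s : every successor in {q0, q5, q6, q7}} = {q0, q5}
q0 ∈ Sat(AX E[p U A[(¬p ∨ ¬b) U b]]) = {q0, q5}, so the formula holds at q0.

Yes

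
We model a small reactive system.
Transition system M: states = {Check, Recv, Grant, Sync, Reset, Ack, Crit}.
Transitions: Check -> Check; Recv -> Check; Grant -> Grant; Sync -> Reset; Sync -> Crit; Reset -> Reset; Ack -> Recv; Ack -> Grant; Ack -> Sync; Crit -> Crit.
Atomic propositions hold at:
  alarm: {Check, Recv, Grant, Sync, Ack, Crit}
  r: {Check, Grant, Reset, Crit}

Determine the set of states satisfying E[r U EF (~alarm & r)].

{Sync, Reset, Ack}

Sat(~alarm) = {Reset}
Sat(~alarm & r) = {Reset}
EF (~alarm & r): least fixpoint, start Z0 = {Reset}, add states with some successor in Z. Z1 = {Sync, Reset}; Z2 = {Sync, Reset, Ack}; fixed.
Sat(EF (~alarm & r)) = {Sync, Reset, Ack}
E[r U EF (~alarm & r)]: least fixpoint, start Z0 = Sat(EF (~alarm & r)) = {Sync, Reset, Ack}, add states in Sat(r) with some successor in Z. Already a fixed point.
Sat(E[r U EF (~alarm & r)]) = {Sync, Reset, Ack}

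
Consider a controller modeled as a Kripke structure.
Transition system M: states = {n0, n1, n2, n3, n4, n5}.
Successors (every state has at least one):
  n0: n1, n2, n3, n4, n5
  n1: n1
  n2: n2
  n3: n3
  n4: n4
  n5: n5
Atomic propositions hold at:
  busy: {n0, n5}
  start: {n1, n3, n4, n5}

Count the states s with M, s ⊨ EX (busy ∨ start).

5

Sat(busy ∨ start) = {n0, n1, n3, n4, n5}
Sat(EX (busy ∨ start)) = {s : some successor in {n0, n1, n3, n4, n5}} = {n0, n1, n3, n4, n5}
|Sat(EX (busy ∨ start))| = |{n0, n1, n3, n4, n5}| = 5.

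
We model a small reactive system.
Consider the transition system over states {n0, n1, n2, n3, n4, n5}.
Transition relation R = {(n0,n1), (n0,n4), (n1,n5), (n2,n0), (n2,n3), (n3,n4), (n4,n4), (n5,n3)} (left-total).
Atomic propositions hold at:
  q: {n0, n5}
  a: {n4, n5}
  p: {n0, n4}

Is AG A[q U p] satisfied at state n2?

A[q U p]: least fixpoint, start Z0 = Sat(p) = {n0, n4}, add states in Sat(q) with every successor in Z. Already a fixed point.
Sat(A[q U p]) = {n0, n4}
AG A[q U p]: greatest fixpoint, start Z0 = {n0, n4}, keep only states in Sat with every successor in Z. Z1 = {n4}; fixed.
Sat(AG A[q U p]) = {n4}
n2 ∉ Sat(AG A[q U p]) = {n4}, so the formula does not hold at n2.

No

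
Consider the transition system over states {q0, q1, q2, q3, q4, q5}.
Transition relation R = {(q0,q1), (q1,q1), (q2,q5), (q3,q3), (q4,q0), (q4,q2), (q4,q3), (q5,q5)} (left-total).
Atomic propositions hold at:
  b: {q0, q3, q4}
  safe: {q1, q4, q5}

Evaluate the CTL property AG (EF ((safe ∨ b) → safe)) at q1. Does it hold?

Sat(safe ∨ b) = {q0, q1, q3, q4, q5}
Sat((safe ∨ b) → safe) = {q1, q2, q4, q5}
EF ((safe ∨ b) → safe): least fixpoint, start Z0 = {q1, q2, q4, q5}, add states with some successor in Z. Z1 = {q0, q1, q2, q4, q5}; fixed.
Sat(EF ((safe ∨ b) → safe)) = {q0, q1, q2, q4, q5}
AG (EF ((safe ∨ b) → safe)): greatest fixpoint, start Z0 = {q0, q1, q2, q4, q5}, keep only states in Sat with every successor in Z. Z1 = {q0, q1, q2, q5}; fixed.
Sat(AG (EF ((safe ∨ b) → safe))) = {q0, q1, q2, q5}
q1 ∈ Sat(AG (EF ((safe ∨ b) → safe))) = {q0, q1, q2, q5}, so the formula holds at q1.

Yes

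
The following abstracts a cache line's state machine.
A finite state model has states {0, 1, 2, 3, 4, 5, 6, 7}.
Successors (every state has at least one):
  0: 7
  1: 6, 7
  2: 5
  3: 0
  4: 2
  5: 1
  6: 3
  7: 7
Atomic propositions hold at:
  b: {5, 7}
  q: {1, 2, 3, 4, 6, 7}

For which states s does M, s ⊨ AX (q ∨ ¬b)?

{0, 1, 3, 4, 5, 6, 7}

Sat(¬b) = {0, 1, 2, 3, 4, 6}
Sat(q ∨ ¬b) = {0, 1, 2, 3, 4, 6, 7}
Sat(AX (q ∨ ¬b)) = {s : every successor in {0, 1, 2, 3, 4, 6, 7}} = {0, 1, 3, 4, 5, 6, 7}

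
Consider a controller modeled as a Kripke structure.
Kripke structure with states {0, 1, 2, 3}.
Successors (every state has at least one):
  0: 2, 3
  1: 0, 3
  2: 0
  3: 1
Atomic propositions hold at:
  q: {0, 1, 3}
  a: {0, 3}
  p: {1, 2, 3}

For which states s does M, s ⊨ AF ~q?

{2}

Sat(~q) = {2}
AF ~q: least fixpoint, start Z0 = {2}, add states with every successor in Z. Already a fixed point.
Sat(AF ~q) = {2}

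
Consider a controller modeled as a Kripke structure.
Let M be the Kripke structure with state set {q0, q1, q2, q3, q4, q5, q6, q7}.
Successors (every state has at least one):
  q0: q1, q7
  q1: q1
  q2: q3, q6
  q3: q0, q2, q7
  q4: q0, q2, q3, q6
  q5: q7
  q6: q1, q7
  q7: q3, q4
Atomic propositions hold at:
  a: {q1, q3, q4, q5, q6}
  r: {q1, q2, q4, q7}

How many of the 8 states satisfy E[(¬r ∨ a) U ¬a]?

Sat(¬r) = {q0, q3, q5, q6}
Sat(¬r ∨ a) = {q0, q1, q3, q4, q5, q6}
Sat(¬a) = {q0, q2, q7}
E[(¬r ∨ a) U ¬a]: least fixpoint, start Z0 = Sat(¬a) = {q0, q2, q7}, add states in Sat(¬r ∨ a) with some successor in Z. Z1 = {q0, q2, q3, q4, q5, q6, q7}; fixed.
Sat(E[(¬r ∨ a) U ¬a]) = {q0, q2, q3, q4, q5, q6, q7}
|Sat(E[(¬r ∨ a) U ¬a])| = |{q0, q2, q3, q4, q5, q6, q7}| = 7.

7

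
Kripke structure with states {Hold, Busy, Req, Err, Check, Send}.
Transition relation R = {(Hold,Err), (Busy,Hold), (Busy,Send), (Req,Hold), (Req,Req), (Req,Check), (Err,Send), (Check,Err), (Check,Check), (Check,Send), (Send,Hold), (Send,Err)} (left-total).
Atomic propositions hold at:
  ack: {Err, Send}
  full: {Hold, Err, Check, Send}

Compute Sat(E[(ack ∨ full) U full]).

{Hold, Err, Check, Send}

Sat(ack ∨ full) = {Hold, Err, Check, Send}
E[(ack ∨ full) U full]: least fixpoint, start Z0 = Sat(full) = {Hold, Err, Check, Send}, add states in Sat(ack ∨ full) with some successor in Z. Already a fixed point.
Sat(E[(ack ∨ full) U full]) = {Hold, Err, Check, Send}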